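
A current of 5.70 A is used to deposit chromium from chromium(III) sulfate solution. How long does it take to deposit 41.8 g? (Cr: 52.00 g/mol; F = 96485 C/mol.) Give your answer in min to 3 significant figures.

n(Cr) = 41.8 / 52.00 = 0.8038 mol
Cr³⁺ + 3e⁻ → Cr, so n(e⁻) = 3 × 0.8038 = 2.411 mol
Q = 2.411 × 96485 = 2.326×10^5 C
t = Q / I = 2.326×10^5 / 5.70 = 40810 s = 680 min

680 min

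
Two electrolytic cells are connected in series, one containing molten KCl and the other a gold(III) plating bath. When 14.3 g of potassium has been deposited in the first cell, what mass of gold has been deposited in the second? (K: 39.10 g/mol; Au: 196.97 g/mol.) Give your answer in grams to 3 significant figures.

n(K) = 14.3 / 39.10 = 0.3657 mol
K⁺ + e⁻ → K, so n(e⁻) = 0.3657 mol
The cells are in series, so the same charge (and hence the same n(e⁻) = 0.3657 mol) passes through both.
Au³⁺ + 3e⁻ → Au, so n(Au) = 0.3657 / 3 = 0.1219 mol
m(Au) = 0.1219 × 196.97 = 24.0 g

24.0 g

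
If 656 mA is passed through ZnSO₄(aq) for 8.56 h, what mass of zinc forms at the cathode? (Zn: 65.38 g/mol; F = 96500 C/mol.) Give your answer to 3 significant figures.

Charge passed = 0.656 × 30816 = 20220 C
n(e⁻) = Q/F = 20220/96500 = 0.2095 mol
Zn²⁺ + 2e⁻ → Zn, so n(Zn) = 0.2095 / 2 = 0.1048 mol
m = 0.1048 × 65.38 = 6.85 g

6.85 g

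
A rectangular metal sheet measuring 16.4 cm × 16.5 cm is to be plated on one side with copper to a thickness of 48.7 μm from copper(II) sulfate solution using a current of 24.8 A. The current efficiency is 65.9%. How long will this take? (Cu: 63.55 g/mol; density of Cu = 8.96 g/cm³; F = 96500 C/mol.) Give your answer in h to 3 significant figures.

Plated area = 16.4 × 16.5 = 270.6 cm²
Volume = 270.6 × 48.7×10⁻⁴ cm = 1.318 cm³
m(Cu) = 1.318 × 8.96 = 11.81 g
n(Cu) = 11.81 / 63.55 = 0.1858 mol; n(e⁻) = 2 × 0.1858 = 0.3716 mol
Q = 0.3716 × 96500 / 0.659 = 54410 C
t = 54410 / 24.8 = 2194 s = 0.609 h

0.609 h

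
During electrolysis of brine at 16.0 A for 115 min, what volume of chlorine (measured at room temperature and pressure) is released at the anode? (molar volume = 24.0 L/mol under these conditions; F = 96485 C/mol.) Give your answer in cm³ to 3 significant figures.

Q = It = 16.0 × 6900 = 1.104×10^5 C
n(e⁻) = Q/F = 1.104×10^5/96485 = 1.144 mol
2Cl⁻ → Cl₂ + 2e⁻, so n(Cl₂) = 1.144 / 2 = 0.5720 mol
V = 0.5720 × 24.0 = 13.73 L
= 13700 cm³

13700 cm³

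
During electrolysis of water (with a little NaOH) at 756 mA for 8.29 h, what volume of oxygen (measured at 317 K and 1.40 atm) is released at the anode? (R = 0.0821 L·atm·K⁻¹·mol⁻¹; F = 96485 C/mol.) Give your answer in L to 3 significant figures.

Q = 0.756 A × 29844 s = 22560 C
n(e⁻) = 22560 / 96485 = 0.2338 mol
2H₂O → O₂ + 4H⁺ + 4e⁻, so n(O₂) = 0.2338 / 4 = 0.05845 mol
V = nRT/P = 0.05845 × 0.0821 × 317 / 1.40 = 1.087 L

1.09 L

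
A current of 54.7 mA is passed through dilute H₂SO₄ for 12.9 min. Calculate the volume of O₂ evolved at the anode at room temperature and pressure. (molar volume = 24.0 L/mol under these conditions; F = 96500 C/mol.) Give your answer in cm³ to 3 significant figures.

Charge passed = 0.0547 × 774 = 42.34 C
Moles of electrons = 42.34 / 96500 = 4.388×10^-4 mol
2H₂O → O₂ + 4H⁺ + 4e⁻, so n(O₂) = 4.388×10^-4 / 4 = 1.097×10^-4 mol
V = 1.097×10^-4 × 24.0 = 0.002633 L
= 2.63 cm³

2.63 cm³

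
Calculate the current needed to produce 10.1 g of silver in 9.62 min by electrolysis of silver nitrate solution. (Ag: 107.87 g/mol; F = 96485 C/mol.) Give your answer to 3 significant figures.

15.7 A

n(Ag) = 10.1 / 107.87 = 0.09363 mol
Ag⁺ + e⁻ → Ag, so n(e⁻) = 0.09363 mol
Q = 0.09363 × 96485 = 9034 C
I = Q / t = 9034 / 577.2 s = 15.7 A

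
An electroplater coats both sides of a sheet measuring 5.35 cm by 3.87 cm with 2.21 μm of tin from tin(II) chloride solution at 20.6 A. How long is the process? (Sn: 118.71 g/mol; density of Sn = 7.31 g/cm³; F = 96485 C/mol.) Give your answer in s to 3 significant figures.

5.28 s

Plated area = 2 × 5.35 × 3.87 = 41.41 cm²
Volume = 41.41 × 2.21×10⁻⁴ cm = 0.009152 cm³
m(Sn) = 0.009152 × 7.31 = 0.06690 g
n(Sn) = 0.06690 / 118.71 = 5.636×10^-4 mol; n(e⁻) = 2 × 5.636×10^-4 = 0.001127 mol
Q = 0.001127 × 96485 = 108.7 C
t = 108.7 / 20.6 = 5.277 s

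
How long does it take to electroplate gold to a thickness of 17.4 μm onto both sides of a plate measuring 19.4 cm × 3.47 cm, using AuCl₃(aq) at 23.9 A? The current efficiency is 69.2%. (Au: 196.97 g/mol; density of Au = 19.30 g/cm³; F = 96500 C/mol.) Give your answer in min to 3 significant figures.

6.70 min

Plated area = 2 × 19.4 × 3.47 = 134.6 cm²
Volume = 134.6 × 17.4×10⁻⁴ cm = 0.2342 cm³
m(Au) = 0.2342 × 19.30 = 4.520 g
n(Au) = 4.520 / 196.97 = 0.02295 mol; n(e⁻) = 3 × 0.02295 = 0.06885 mol
Q = 0.06885 × 96500 / 0.692 = 9601 C
t = 9601 / 23.9 = 401.7 s = 6.70 min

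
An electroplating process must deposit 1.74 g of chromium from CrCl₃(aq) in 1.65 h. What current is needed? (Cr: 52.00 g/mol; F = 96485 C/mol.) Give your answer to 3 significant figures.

1.63 A

n(Cr) = 1.74 / 52.00 = 0.03346 mol
Cr³⁺ + 3e⁻ → Cr, so n(e⁻) = 3 × 0.03346 = 0.1004 mol
Q = 0.1004 × 96485 = 9687 C
I = Q / t = 9687 / 5940 s = 1.63 A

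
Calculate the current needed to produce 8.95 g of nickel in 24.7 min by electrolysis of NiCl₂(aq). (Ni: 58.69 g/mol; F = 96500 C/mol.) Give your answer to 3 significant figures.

n(Ni) = 8.95 / 58.69 = 0.1525 mol
Ni²⁺ + 2e⁻ → Ni, so n(e⁻) = 2 × 0.1525 = 0.3050 mol
Q = 0.3050 × 96500 = 29430 C
I = Q / t = 29430 / 1482 s = 19.9 A

19.9 A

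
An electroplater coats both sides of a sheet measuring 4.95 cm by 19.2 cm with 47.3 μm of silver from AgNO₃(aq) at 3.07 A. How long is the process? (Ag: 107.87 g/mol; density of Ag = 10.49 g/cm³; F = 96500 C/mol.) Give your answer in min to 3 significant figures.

Plated area = 2 × 4.95 × 19.2 = 190.1 cm²
Volume = 190.1 × 47.3×10⁻⁴ cm = 0.8992 cm³
m(Ag) = 0.8992 × 10.49 = 9.433 g
n(Ag) = 9.433 / 107.87 = 0.08745 mol; n(e⁻) = 0.08745 mol
Q = 0.08745 × 96500 = 8439 C
t = 8439 / 3.07 = 2749 s = 45.8 min

45.8 min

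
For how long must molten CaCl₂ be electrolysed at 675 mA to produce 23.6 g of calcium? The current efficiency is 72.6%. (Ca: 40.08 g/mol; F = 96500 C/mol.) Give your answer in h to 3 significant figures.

64.4 h

n(Ca) = 23.6 / 40.08 = 0.5888 mol
Ca²⁺ + 2e⁻ → Ca, so n(e⁻) = 2 × 0.5888 = 1.178 mol
Q = 1.178 × 96500 / 0.726 = 1.566×10^5 C
t = Q / I = 1.566×10^5 / 0.675 = 2.320×10^5 s = 64.4 h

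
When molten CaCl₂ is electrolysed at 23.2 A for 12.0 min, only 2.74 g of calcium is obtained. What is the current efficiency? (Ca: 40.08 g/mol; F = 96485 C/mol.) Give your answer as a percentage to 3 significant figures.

Q = 23.2 × 720 = 16700 C
n(e⁻) = 16700 / 96485 = 0.1731 mol
Ca²⁺ + 2e⁻ → Ca, so theoretical n(Ca) = 0.08655 mol → 3.469 g
Efficiency = 2.74 / 3.469 = 0.7899 = 79.0%

79.0%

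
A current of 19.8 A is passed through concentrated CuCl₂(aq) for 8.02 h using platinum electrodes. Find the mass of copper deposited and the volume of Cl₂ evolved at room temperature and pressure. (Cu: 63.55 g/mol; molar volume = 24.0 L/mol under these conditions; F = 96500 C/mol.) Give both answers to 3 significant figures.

188 g Cu; 71.1 L Cl₂

Q = 19.8 × 28872 = 5.717×10^5 C; n(e⁻) = 5.717×10^5 / 96500 = 5.924 mol
Cathode: Cu²⁺ + 2e⁻ → Cu → n(Cu) = 5.924/2 = 2.962 mol → 188 g
Anode: 2Cl⁻ → Cl₂ + 2e⁻ → n(Cl₂) = 5.924/2 = 2.962 mol → 71.1 L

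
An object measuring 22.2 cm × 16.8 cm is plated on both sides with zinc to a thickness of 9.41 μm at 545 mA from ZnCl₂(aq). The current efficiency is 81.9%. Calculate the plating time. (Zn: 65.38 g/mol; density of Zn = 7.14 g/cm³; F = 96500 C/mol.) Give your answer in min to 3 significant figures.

552 min

Plated area = 2 × 22.2 × 16.8 = 745.9 cm²
Volume = 745.9 × 9.41×10⁻⁴ cm = 0.7019 cm³
m(Zn) = 0.7019 × 7.14 = 5.012 g
n(Zn) = 5.012 / 65.38 = 0.07666 mol; n(e⁻) = 2 × 0.07666 = 0.1533 mol
Q = 0.1533 × 96500 / 0.819 = 18060 C
t = 18060 / 0.545 = 33140 s = 552 min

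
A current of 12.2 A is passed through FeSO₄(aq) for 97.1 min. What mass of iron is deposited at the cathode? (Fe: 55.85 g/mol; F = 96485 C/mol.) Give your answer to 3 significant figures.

20.6 g

Q = It = 12.2 × 5826 = 71080 C
n(e⁻) = 71080 / 96485 = 0.7367 mol
Fe²⁺ + 2e⁻ → Fe, so n(Fe) = 0.7367 / 2 = 0.3684 mol
m = 0.3684 × 55.85 = 20.6 g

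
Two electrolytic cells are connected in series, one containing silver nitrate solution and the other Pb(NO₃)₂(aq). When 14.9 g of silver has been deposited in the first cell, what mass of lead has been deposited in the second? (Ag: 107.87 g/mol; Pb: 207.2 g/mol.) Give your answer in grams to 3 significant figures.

14.3 g

n(Ag) = 14.9 / 107.87 = 0.1381 mol
Ag⁺ + e⁻ → Ag, so n(e⁻) = 0.1381 mol
Same current for the same time ⇒ same n(e⁻) = 0.1381 mol in both cells.
Pb²⁺ + 2e⁻ → Pb, so n(Pb) = 0.1381 / 2 = 0.06905 mol
m(Pb) = 0.06905 × 207.2 = 14.3 g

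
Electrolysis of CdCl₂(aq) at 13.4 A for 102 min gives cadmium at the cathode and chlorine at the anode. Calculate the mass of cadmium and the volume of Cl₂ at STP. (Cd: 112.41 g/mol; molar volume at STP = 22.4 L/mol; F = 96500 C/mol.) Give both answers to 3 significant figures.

Q = 13.4 × 6120 = 82010 C; n(e⁻) = 82010 / 96500 = 0.8498 mol
Cathode: Cd²⁺ + 2e⁻ → Cd → n(Cd) = 0.8498/2 = 0.4249 mol → 47.8 g
Anode: 2Cl⁻ → Cl₂ + 2e⁻ → n(Cl₂) = 0.8498/2 = 0.4249 mol → 9.52 L

47.8 g Cd; 9.52 L Cl₂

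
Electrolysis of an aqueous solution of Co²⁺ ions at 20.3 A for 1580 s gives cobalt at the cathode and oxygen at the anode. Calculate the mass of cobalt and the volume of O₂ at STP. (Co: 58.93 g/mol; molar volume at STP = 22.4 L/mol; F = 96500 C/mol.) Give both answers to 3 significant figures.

9.79 g Co; 1.86 L O₂

Q = 20.3 × 1580 = 32070 C; n(e⁻) = 32070 / 96500 = 0.3323 mol
Cathode: Co²⁺ + 2e⁻ → Co → n(Co) = 0.3323/2 = 0.1662 mol → 9.79 g
Anode: 2H₂O → O₂ + 4H⁺ + 4e⁻ → n(O₂) = 0.3323/4 = 0.08308 mol → 1.86 L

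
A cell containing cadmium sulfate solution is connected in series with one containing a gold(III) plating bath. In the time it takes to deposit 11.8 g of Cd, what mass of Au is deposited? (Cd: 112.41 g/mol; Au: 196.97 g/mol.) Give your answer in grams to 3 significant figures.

n(Cd) = 11.8 / 112.41 = 0.1050 mol
Cd²⁺ + 2e⁻ → Cd, so n(e⁻) = 2 × 0.1050 = 0.2100 mol
In series, the same 0.2100 mol of electrons flows through the second cell.
Au³⁺ + 3e⁻ → Au, so n(Au) = 0.2100 / 3 = 0.07000 mol
m(Au) = 0.07000 × 196.97 = 13.8 g

13.8 g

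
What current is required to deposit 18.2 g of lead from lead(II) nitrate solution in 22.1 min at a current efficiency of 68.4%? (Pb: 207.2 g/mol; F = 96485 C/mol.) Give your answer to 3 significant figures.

18.7 A

n(Pb) = 18.2 / 207.2 = 0.08784 mol
Pb²⁺ + 2e⁻ → Pb, so n(e⁻) = 2 × 0.08784 = 0.1757 mol
Q = 0.1757 × 96485 / 0.684 = 24780 C
I = Q / t = 24780 / 1326 s = 18.7 A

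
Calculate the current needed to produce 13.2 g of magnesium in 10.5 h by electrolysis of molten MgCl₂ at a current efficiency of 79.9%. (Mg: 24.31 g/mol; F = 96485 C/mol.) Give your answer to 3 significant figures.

3.47 A

n(Mg) = 13.2 / 24.31 = 0.5430 mol
Mg²⁺ + 2e⁻ → Mg, so n(e⁻) = 2 × 0.5430 = 1.086 mol
Q = 1.086 × 96485 / 0.799 = 1.311×10^5 C
I = Q / t = 1.311×10^5 / 37800 s = 3.47 A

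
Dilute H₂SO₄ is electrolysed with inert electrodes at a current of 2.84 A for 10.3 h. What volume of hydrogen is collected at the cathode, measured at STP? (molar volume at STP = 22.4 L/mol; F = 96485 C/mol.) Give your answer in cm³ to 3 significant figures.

12200 cm³

Charge passed = 2.84 × 37080 = 1.053×10^5 C
n(e⁻) = 1.053×10^5 / 96485 = 1.091 mol
2H⁺ + 2e⁻ → H₂, so n(H₂) = 1.091 / 2 = 0.5455 mol
V = 0.5455 × 22.4 = 12.22 L
= 12200 cm³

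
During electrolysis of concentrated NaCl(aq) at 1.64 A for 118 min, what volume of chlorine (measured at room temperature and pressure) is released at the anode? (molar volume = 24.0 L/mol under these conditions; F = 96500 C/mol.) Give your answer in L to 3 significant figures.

Charge passed = 1.64 × 7080 = 11610 C
n(e⁻) = Q/F = 11610/96500 = 0.1203 mol
2Cl⁻ → Cl₂ + 2e⁻, so n(Cl₂) = 0.1203 / 2 = 0.06015 mol
V = 0.06015 × 24.0 = 1.444 L

1.44 L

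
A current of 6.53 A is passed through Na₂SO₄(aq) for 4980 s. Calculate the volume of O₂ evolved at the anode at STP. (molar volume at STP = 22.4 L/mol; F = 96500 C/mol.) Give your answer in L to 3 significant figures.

1.89 L

Charge passed = 6.53 × 4980 = 32520 C
n(e⁻) = Q/F = 32520/96500 = 0.3370 mol
2H₂O → O₂ + 4H⁺ + 4e⁻, so n(O₂) = 0.3370 / 4 = 0.08425 mol
V = 0.08425 × 22.4 = 1.887 L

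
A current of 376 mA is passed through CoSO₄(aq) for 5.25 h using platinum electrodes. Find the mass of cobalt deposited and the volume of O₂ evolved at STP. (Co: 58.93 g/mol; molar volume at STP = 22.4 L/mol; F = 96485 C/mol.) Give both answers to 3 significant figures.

Q = 0.376 × 18900 = 7106 C; n(e⁻) = 7106 / 96485 = 0.07365 mol
Cathode: Co²⁺ + 2e⁻ → Co → n(Co) = 0.07365/2 = 0.03683 mol → 2.17 g
Anode: 2H₂O → O₂ + 4H⁺ + 4e⁻ → n(O₂) = 0.07365/4 = 0.01841 mol → 0.412 L

2.17 g Co; 0.412 L O₂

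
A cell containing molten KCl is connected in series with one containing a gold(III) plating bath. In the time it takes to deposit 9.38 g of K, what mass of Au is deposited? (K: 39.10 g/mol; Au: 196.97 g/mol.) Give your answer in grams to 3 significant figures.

15.8 g

n(K) = 9.38 / 39.10 = 0.2399 mol
K⁺ + e⁻ → K, so n(e⁻) = 0.2399 mol
The cells are in series, so the same charge (and hence the same n(e⁻) = 0.2399 mol) passes through both.
Au³⁺ + 3e⁻ → Au, so n(Au) = 0.2399 / 3 = 0.07997 mol
m(Au) = 0.07997 × 196.97 = 15.8 g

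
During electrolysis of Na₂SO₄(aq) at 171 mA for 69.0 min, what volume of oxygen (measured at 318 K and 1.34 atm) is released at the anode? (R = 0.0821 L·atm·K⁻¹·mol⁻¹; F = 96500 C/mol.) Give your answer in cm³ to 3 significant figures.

Charge passed = 0.171 × 4140 = 707.9 C
n(e⁻) = 707.9 / 96500 = 0.007336 mol
2H₂O → O₂ + 4H⁺ + 4e⁻, so n(O₂) = 0.007336 / 4 = 0.001834 mol
V = nRT/P = 0.001834 × 0.0821 × 318 / 1.34 = 0.03573 L
= 35.7 cm³

35.7 cm³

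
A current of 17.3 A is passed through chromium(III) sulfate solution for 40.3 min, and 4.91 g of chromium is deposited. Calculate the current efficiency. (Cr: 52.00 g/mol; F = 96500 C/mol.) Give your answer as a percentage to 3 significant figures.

65.3%

Q = 17.3 × 2418 = 41830 C
n(e⁻) = 41830 / 96500 = 0.4335 mol
Cr³⁺ + 3e⁻ → Cr, so theoretical n(Cr) = 0.1445 mol → 7.514 g
Efficiency = 4.91 / 7.514 = 0.6534 = 65.3%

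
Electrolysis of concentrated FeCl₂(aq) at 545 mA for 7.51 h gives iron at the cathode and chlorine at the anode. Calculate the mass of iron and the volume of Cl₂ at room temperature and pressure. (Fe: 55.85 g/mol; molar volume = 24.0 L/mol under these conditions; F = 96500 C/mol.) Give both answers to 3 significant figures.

4.26 g Fe; 1.83 L Cl₂

Q = 0.545 × 27036 = 14730 C; n(e⁻) = 14730 / 96500 = 0.1526 mol
Cathode: Fe²⁺ + 2e⁻ → Fe → n(Fe) = 0.1526/2 = 0.07630 mol → 4.26 g
Anode: 2Cl⁻ → Cl₂ + 2e⁻ → n(Cl₂) = 0.1526/2 = 0.07630 mol → 1.83 L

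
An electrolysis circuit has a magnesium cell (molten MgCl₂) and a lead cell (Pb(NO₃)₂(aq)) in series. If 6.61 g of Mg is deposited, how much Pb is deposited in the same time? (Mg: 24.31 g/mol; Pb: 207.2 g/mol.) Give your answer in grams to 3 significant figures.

n(Mg) = 6.61 / 24.31 = 0.2719 mol
Mg²⁺ + 2e⁻ → Mg, so n(e⁻) = 2 × 0.2719 = 0.5438 mol
Since the cells are in series, n(e⁻) in the Pb cell is also 0.5438 mol.
Pb²⁺ + 2e⁻ → Pb, so n(Pb) = 0.5438 / 2 = 0.2719 mol
m(Pb) = 0.2719 × 207.2 = 56.3 g

56.3 g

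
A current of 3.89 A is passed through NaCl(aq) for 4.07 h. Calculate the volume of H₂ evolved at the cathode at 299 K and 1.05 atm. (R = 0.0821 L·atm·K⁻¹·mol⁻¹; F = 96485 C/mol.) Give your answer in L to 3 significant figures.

Charge passed = 3.89 × 14652 = 57000 C
n(e⁻) = 57000 / 96485 = 0.5908 mol
2H⁺ + 2e⁻ → H₂, so n(H₂) = 0.5908 / 2 = 0.2954 mol
V = nRT/P = 0.2954 × 0.0821 × 299 / 1.05 = 6.906 L

6.91 L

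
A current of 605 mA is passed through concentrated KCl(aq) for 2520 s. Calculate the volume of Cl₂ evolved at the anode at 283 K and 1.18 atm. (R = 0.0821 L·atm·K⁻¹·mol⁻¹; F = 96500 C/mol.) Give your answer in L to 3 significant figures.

Q = 0.605 A × 2520 s = 1525 C
n(e⁻) = Q/F = 1525/96500 = 0.01580 mol
2Cl⁻ → Cl₂ + 2e⁻, so n(Cl₂) = 0.01580 / 2 = 0.007900 mol
V = nRT/P = 0.007900 × 0.0821 × 283 / 1.18 = 0.1556 L

0.156 L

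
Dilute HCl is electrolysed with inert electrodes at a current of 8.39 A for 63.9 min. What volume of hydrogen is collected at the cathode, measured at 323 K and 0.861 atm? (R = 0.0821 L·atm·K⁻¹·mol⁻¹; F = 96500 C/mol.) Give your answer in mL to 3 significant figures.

Q = It = 8.39 × 3834 = 32170 C
n(e⁻) = 32170 / 96500 = 0.3334 mol
2H⁺ + 2e⁻ → H₂, so n(H₂) = 0.3334 / 2 = 0.1667 mol
V = nRT/P = 0.1667 × 0.0821 × 323 / 0.861 = 5.134 L
= 5130 mL

5130 mL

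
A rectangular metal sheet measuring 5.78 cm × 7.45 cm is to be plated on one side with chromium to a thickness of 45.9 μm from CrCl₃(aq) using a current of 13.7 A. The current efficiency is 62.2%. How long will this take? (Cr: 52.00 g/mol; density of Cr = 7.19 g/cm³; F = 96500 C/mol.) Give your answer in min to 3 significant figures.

Plated area = 5.78 × 7.45 = 43.06 cm²
Volume = 43.06 × 45.9×10⁻⁴ cm = 0.1976 cm³
m(Cr) = 0.1976 × 7.19 = 1.421 g
n(Cr) = 1.421 / 52.00 = 0.02733 mol; n(e⁻) = 3 × 0.02733 = 0.08199 mol
Q = 0.08199 × 96500 / 0.622 = 12720 C
t = 12720 / 13.7 = 928.5 s = 15.5 min

15.5 min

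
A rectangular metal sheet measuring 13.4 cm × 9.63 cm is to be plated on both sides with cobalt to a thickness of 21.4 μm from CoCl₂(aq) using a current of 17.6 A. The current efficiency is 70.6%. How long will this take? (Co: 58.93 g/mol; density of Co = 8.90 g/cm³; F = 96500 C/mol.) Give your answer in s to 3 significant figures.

1300 s

Plated area = 2 × 13.4 × 9.63 = 258.1 cm²
Volume = 258.1 × 21.4×10⁻⁴ cm = 0.5523 cm³
m(Co) = 0.5523 × 8.90 = 4.915 g
n(Co) = 4.915 / 58.93 = 0.08340 mol; n(e⁻) = 2 × 0.08340 = 0.1668 mol
Q = 0.1668 × 96500 / 0.706 = 22800 C
t = 22800 / 17.6 = 1295 s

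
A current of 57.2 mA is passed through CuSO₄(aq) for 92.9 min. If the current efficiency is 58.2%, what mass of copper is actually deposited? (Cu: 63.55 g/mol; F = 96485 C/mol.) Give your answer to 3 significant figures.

Q = 0.0572 × 5574 = 318.8 C
n(e⁻) = 318.8 / 96485 = 0.003304 mol
Cu²⁺ + 2e⁻ → Cu, so theoretical m(Cu) = 0.001652 × 63.55 = 0.1050 g
Actual mass = 58.2% × 0.1050 = 0.0611 g

0.0611 g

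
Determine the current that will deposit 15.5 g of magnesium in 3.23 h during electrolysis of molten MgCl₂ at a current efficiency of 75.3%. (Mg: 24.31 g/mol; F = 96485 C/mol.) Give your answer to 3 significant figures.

n(Mg) = 15.5 / 24.31 = 0.6376 mol
Mg²⁺ + 2e⁻ → Mg, so n(e⁻) = 2 × 0.6376 = 1.275 mol
Q = 1.275 × 96485 / 0.753 = 1.634×10^5 C
I = Q / t = 1.634×10^5 / 11628 s = 14.1 A

14.1 A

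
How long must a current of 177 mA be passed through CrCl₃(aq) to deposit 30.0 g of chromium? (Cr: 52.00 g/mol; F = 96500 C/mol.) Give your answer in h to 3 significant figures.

262 h

n(Cr) = 30.0 / 52.00 = 0.5769 mol
Cr³⁺ + 3e⁻ → Cr, so n(e⁻) = 3 × 0.5769 = 1.731 mol
Q = 1.731 × 96500 = 1.670×10^5 C
t = Q / I = 1.670×10^5 / 0.177 = 9.435×10^5 s = 262 h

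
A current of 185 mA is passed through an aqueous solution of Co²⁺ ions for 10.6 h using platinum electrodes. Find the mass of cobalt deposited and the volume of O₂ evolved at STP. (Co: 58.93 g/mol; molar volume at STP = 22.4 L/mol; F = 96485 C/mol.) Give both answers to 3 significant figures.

2.16 g Co; 0.410 L O₂

Q = 0.185 × 38160 = 7060 C; n(e⁻) = 7060 / 96485 = 0.07317 mol
Cathode: Co²⁺ + 2e⁻ → Co → n(Co) = 0.07317/2 = 0.03659 mol → 2.16 g
Anode: 2H₂O → O₂ + 4H⁺ + 4e⁻ → n(O₂) = 0.07317/4 = 0.01829 mol → 0.410 L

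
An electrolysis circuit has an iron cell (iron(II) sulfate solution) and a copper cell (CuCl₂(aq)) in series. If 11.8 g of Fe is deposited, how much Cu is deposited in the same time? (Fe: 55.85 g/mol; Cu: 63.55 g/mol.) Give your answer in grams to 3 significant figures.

n(Fe) = 11.8 / 55.85 = 0.2113 mol
Fe²⁺ + 2e⁻ → Fe, so n(e⁻) = 2 × 0.2113 = 0.4226 mol
In series, the same 0.4226 mol of electrons flows through the second cell.
Cu²⁺ + 2e⁻ → Cu, so n(Cu) = 0.4226 / 2 = 0.2113 mol
m(Cu) = 0.2113 × 63.55 = 13.4 g

13.4 g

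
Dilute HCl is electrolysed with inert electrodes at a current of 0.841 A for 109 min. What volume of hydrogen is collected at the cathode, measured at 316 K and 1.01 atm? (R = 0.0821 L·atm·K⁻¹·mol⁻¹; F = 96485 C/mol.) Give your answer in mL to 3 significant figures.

732 mL

Q = 0.841 A × 6540 s = 5500 C
n(e⁻) = 5500 / 96485 = 0.05700 mol
2H⁺ + 2e⁻ → H₂, so n(H₂) = 0.05700 / 2 = 0.02850 mol
V = nRT/P = 0.02850 × 0.0821 × 316 / 1.01 = 0.7321 L
= 732 mL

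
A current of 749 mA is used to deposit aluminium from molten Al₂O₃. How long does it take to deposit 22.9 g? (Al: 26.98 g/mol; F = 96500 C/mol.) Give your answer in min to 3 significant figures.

5470 min

n(Al) = 22.9 / 26.98 = 0.8488 mol
Al³⁺ + 3e⁻ → Al, so n(e⁻) = 3 × 0.8488 = 2.546 mol
Q = 2.546 × 96500 = 2.457×10^5 C
t = Q / I = 2.457×10^5 / 0.749 = 3.280×10^5 s = 5470 min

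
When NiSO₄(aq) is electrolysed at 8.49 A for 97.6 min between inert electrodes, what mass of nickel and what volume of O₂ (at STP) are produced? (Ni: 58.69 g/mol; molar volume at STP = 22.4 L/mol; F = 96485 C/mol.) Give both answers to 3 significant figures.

Q = 8.49 × 5856 = 49720 C; n(e⁻) = 49720 / 96485 = 0.5153 mol
Cathode: Ni²⁺ + 2e⁻ → Ni → n(Ni) = 0.5153/2 = 0.2577 mol → 15.1 g
Anode: 2H₂O → O₂ + 4H⁺ + 4e⁻ → n(O₂) = 0.5153/4 = 0.1288 mol → 2.89 L

15.1 g Ni; 2.89 L O₂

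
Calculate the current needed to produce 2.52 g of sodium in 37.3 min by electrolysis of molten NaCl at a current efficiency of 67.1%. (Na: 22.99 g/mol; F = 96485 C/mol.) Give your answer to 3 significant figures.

n(Na) = 2.52 / 22.99 = 0.1096 mol
Na⁺ + e⁻ → Na, so n(e⁻) = 0.1096 mol
Q = 0.1096 × 96485 / 0.671 = 15760 C
I = Q / t = 15760 / 2238 s = 7.04 A

7.04 A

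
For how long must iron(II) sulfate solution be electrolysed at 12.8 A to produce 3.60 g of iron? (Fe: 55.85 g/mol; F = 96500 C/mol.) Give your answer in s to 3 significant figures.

n(Fe) = 3.60 / 55.85 = 0.06446 mol
Fe²⁺ + 2e⁻ → Fe, so n(e⁻) = 2 × 0.06446 = 0.1289 mol
Q = 0.1289 × 96500 = 12440 C
t = Q / I = 12440 / 12.8 = 971.9 s

972 s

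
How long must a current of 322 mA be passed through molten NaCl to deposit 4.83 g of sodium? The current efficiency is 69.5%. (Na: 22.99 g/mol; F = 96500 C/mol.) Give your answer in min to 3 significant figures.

n(Na) = 4.83 / 22.99 = 0.2101 mol
Na⁺ + e⁻ → Na, so n(e⁻) = 0.2101 mol
Q = 0.2101 × 96500 / 0.695 = 29170 C
t = Q / I = 29170 / 0.322 = 90590 s = 1510 min

1510 min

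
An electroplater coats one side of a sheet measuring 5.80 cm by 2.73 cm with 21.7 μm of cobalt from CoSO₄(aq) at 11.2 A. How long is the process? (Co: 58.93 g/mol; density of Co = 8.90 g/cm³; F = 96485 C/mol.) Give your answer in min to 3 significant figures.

Plated area = 5.80 × 2.73 = 15.83 cm²
Volume = 15.83 × 21.7×10⁻⁴ cm = 0.03435 cm³
m(Co) = 0.03435 × 8.90 = 0.3057 g
n(Co) = 0.3057 / 58.93 = 0.005188 mol; n(e⁻) = 2 × 0.005188 = 0.01038 mol
Q = 0.01038 × 96485 = 1002 C
t = 1002 / 11.2 = 89.46 s = 1.49 min

1.49 min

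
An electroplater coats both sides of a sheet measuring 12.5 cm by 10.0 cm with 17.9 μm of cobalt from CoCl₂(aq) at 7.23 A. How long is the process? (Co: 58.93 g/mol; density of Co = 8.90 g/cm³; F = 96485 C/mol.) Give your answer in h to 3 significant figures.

Plated area = 2 × 12.5 × 10.0 = 250.0 cm²
Volume = 250.0 × 17.9×10⁻⁴ cm = 0.4475 cm³
m(Co) = 0.4475 × 8.90 = 3.983 g
n(Co) = 3.983 / 58.93 = 0.06759 mol; n(e⁻) = 2 × 0.06759 = 0.1352 mol
Q = 0.1352 × 96485 = 13040 C
t = 13040 / 7.23 = 1804 s = 0.501 h

0.501 h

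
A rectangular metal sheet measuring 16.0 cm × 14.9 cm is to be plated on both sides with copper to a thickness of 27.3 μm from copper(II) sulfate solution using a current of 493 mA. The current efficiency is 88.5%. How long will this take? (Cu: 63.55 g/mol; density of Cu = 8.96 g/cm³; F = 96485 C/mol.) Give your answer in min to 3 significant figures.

Plated area = 2 × 16.0 × 14.9 = 476.8 cm²
Volume = 476.8 × 27.3×10⁻⁴ cm = 1.302 cm³
m(Cu) = 1.302 × 8.96 = 11.67 g
n(Cu) = 11.67 / 63.55 = 0.1836 mol; n(e⁻) = 2 × 0.1836 = 0.3672 mol
Q = 0.3672 × 96485 / 0.885 = 40030 C
t = 40030 / 0.493 = 81200 s = 1350 min

1350 min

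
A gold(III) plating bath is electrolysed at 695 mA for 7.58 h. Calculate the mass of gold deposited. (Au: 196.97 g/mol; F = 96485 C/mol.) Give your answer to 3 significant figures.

12.9 g

Q = 0.695 A × 27288 s = 18970 C
n(e⁻) = Q/F = 18970/96485 = 0.1966 mol
Au³⁺ + 3e⁻ → Au, so n(Au) = 0.1966 / 3 = 0.06553 mol
m = 0.06553 × 196.97 = 12.9 g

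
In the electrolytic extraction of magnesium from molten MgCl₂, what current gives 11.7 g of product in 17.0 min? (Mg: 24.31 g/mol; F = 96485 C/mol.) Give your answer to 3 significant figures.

91.1 A

n(Mg) = 11.7 / 24.31 = 0.4813 mol
Mg²⁺ + 2e⁻ → Mg, so n(e⁻) = 2 × 0.4813 = 0.9626 mol
Q = 0.9626 × 96485 = 92880 C
I = Q / t = 92880 / 1020 s = 91.1 A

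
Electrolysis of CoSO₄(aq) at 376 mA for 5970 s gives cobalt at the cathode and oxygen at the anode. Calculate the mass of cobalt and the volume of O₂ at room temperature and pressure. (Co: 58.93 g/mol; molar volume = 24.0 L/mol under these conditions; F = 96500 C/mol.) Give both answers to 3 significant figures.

0.685 g Co; 0.140 L O₂

Q = 0.376 × 5970 = 2245 C; n(e⁻) = 2245 / 96500 = 0.02326 mol
Cathode: Co²⁺ + 2e⁻ → Co → n(Co) = 0.02326/2 = 0.01163 mol → 0.685 g
Anode: 2H₂O → O₂ + 4H⁺ + 4e⁻ → n(O₂) = 0.02326/4 = 0.005815 mol → 0.140 L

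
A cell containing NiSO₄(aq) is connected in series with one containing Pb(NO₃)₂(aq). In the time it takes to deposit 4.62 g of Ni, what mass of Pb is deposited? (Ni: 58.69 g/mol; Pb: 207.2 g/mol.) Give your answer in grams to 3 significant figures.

16.3 g

n(Ni) = 4.62 / 58.69 = 0.07872 mol
Ni²⁺ + 2e⁻ → Ni, so n(e⁻) = 2 × 0.07872 = 0.1574 mol
Same current for the same time ⇒ same n(e⁻) = 0.1574 mol in both cells.
Pb²⁺ + 2e⁻ → Pb, so n(Pb) = 0.1574 / 2 = 0.07870 mol
m(Pb) = 0.07870 × 207.2 = 16.3 g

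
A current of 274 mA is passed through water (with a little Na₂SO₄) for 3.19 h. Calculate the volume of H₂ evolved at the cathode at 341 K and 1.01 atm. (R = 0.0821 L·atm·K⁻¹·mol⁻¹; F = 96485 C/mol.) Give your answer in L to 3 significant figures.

Charge passed = 0.274 × 11484 = 3147 C
n(e⁻) = Q/F = 3147/96485 = 0.03262 mol
2H⁺ + 2e⁻ → H₂, so n(H₂) = 0.03262 / 2 = 0.01631 mol
V = nRT/P = 0.01631 × 0.0821 × 341 / 1.01 = 0.4521 L

0.452 L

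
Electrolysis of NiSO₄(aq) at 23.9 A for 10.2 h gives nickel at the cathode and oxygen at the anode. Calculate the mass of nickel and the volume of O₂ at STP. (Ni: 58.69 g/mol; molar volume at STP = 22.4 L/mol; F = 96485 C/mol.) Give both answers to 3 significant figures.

Q = 23.9 × 36720 = 8.776×10^5 C; n(e⁻) = 8.776×10^5 / 96485 = 9.096 mol
Cathode: Ni²⁺ + 2e⁻ → Ni → n(Ni) = 9.096/2 = 4.548 mol → 267 g
Anode: 2H₂O → O₂ + 4H⁺ + 4e⁻ → n(O₂) = 9.096/4 = 2.274 mol → 50.9 L

267 g Ni; 50.9 L O₂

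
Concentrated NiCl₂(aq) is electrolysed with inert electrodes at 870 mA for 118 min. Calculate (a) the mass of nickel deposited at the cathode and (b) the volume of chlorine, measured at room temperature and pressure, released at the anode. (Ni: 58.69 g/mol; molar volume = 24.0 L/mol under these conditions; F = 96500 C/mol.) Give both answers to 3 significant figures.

Q = 0.870 × 7080 = 6160 C; n(e⁻) = 6160 / 96500 = 0.06383 mol
Cathode: Ni²⁺ + 2e⁻ → Ni → n(Ni) = 0.06383/2 = 0.03192 mol → 1.87 g
Anode: 2Cl⁻ → Cl₂ + 2e⁻ → n(Cl₂) = 0.06383/2 = 0.03192 mol → 0.766 L

1.87 g Ni; 0.766 L Cl₂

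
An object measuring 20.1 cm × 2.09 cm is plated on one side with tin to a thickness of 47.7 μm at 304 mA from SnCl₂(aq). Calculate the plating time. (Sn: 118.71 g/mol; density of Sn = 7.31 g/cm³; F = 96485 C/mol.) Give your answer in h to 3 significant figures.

Plated area = 20.1 × 2.09 = 42.01 cm²
Volume = 42.01 × 47.7×10⁻⁴ cm = 0.2004 cm³
m(Sn) = 0.2004 × 7.31 = 1.465 g
n(Sn) = 1.465 / 118.71 = 0.01234 mol; n(e⁻) = 2 × 0.01234 = 0.02468 mol
Q = 0.02468 × 96485 = 2381 C
t = 2381 / 0.304 = 7832 s = 2.18 h

2.18 h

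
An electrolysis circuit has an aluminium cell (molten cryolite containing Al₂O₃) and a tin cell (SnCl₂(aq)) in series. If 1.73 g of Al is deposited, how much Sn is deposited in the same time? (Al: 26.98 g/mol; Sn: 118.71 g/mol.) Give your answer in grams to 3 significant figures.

11.4 g

n(Al) = 1.73 / 26.98 = 0.06412 mol
Al³⁺ + 3e⁻ → Al, so n(e⁻) = 3 × 0.06412 = 0.1924 mol
The cells are in series, so the same charge (and hence the same n(e⁻) = 0.1924 mol) passes through both.
Sn²⁺ + 2e⁻ → Sn, so n(Sn) = 0.1924 / 2 = 0.09620 mol
m(Sn) = 0.09620 × 118.71 = 11.4 g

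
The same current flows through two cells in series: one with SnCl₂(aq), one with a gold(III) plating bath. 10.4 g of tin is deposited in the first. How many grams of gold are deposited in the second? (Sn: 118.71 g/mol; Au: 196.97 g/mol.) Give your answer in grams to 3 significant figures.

n(Sn) = 10.4 / 118.71 = 0.08761 mol
Sn²⁺ + 2e⁻ → Sn, so n(e⁻) = 2 × 0.08761 = 0.1752 mol
Since the cells are in series, n(e⁻) in the Au cell is also 0.1752 mol.
Au³⁺ + 3e⁻ → Au, so n(Au) = 0.1752 / 3 = 0.05840 mol
m(Au) = 0.05840 × 196.97 = 11.5 g

11.5 g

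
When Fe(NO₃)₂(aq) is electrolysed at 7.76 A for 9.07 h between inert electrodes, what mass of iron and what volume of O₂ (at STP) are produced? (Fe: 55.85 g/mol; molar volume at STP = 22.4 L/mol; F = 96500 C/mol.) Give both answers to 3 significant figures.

Q = 7.76 × 32652 = 2.534×10^5 C; n(e⁻) = 2.534×10^5 / 96500 = 2.626 mol
Cathode: Fe²⁺ + 2e⁻ → Fe → n(Fe) = 2.626/2 = 1.313 mol → 73.3 g
Anode: 2H₂O → O₂ + 4H⁺ + 4e⁻ → n(O₂) = 2.626/4 = 0.6565 mol → 14.7 L

73.3 g Fe; 14.7 L O₂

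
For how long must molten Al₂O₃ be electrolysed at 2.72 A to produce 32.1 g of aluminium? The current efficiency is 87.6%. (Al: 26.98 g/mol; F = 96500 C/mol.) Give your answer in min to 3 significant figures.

n(Al) = 32.1 / 26.98 = 1.190 mol
Al³⁺ + 3e⁻ → Al, so n(e⁻) = 3 × 1.190 = 3.570 mol
Q = 3.570 × 96500 / 0.876 = 3.933×10^5 C
t = Q / I = 3.933×10^5 / 2.72 = 1.446×10^5 s = 2410 min

2410 min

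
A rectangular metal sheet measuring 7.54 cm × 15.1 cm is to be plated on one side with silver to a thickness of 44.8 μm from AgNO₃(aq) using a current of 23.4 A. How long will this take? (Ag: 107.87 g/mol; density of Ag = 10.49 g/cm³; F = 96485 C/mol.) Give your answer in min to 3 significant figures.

Plated area = 7.54 × 15.1 = 113.9 cm²
Volume = 113.9 × 44.8×10⁻⁴ cm = 0.5103 cm³
m(Ag) = 0.5103 × 10.49 = 5.353 g
n(Ag) = 5.353 / 107.87 = 0.04962 mol; n(e⁻) = 0.04962 mol
Q = 0.04962 × 96485 = 4788 C
t = 4788 / 23.4 = 204.6 s = 3.41 min

3.41 min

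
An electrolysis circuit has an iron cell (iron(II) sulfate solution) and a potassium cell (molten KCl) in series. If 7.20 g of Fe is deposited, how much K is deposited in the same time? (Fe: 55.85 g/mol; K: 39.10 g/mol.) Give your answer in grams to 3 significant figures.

n(Fe) = 7.20 / 55.85 = 0.1289 mol
Fe²⁺ + 2e⁻ → Fe, so n(e⁻) = 2 × 0.1289 = 0.2578 mol
The cells are in series, so the same charge (and hence the same n(e⁻) = 0.2578 mol) passes through both.
K⁺ + e⁻ → K, so n(K) = 0.2578 mol
m(K) = 0.2578 × 39.10 = 10.1 g

10.1 g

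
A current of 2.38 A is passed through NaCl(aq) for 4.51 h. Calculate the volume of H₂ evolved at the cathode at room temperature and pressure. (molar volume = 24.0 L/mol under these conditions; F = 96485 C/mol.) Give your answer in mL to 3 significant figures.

4810 mL

Charge passed = 2.38 × 16236 = 38640 C
n(e⁻) = 38640 / 96485 = 0.4005 mol
2H⁺ + 2e⁻ → H₂, so n(H₂) = 0.4005 / 2 = 0.2003 mol
V = 0.2003 × 24.0 = 4.807 L
= 4810 mL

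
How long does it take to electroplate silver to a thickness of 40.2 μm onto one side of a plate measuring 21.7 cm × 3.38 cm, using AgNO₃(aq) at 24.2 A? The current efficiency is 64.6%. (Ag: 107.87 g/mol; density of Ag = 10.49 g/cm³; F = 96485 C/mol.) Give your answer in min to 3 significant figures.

2.95 min

Plated area = 21.7 × 3.38 = 73.35 cm²
Volume = 73.35 × 40.2×10⁻⁴ cm = 0.2949 cm³
m(Ag) = 0.2949 × 10.49 = 3.094 g
n(Ag) = 3.094 / 107.87 = 0.02868 mol; n(e⁻) = 0.02868 mol
Q = 0.02868 × 96485 / 0.646 = 4284 C
t = 4284 / 24.2 = 177.0 s = 2.95 min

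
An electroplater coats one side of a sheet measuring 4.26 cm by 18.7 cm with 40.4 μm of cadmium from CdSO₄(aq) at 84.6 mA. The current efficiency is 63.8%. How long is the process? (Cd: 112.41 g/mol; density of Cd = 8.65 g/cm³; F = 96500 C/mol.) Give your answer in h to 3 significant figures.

Plated area = 4.26 × 18.7 = 79.66 cm²
Volume = 79.66 × 40.4×10⁻⁴ cm = 0.3218 cm³
m(Cd) = 0.3218 × 8.65 = 2.784 g
n(Cd) = 2.784 / 112.41 = 0.02477 mol; n(e⁻) = 2 × 0.02477 = 0.04954 mol
Q = 0.04954 × 96500 / 0.638 = 7493 C
t = 7493 / 0.0846 = 88570 s = 24.6 h

24.6 h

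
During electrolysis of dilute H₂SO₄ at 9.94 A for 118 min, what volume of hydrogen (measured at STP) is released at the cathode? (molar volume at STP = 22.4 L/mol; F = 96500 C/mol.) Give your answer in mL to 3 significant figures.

Q = 9.94 A × 7080 s = 70380 C
n(e⁻) = Q/F = 70380/96500 = 0.7293 mol
2H⁺ + 2e⁻ → H₂, so n(H₂) = 0.7293 / 2 = 0.3647 mol
V = 0.3647 × 22.4 = 8.169 L
= 8170 mL

8170 mL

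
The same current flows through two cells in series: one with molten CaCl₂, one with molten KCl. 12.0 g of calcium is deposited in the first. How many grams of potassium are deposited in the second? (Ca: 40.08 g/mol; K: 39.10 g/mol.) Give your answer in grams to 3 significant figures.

23.4 g

n(Ca) = 12.0 / 40.08 = 0.2994 mol
Ca²⁺ + 2e⁻ → Ca, so n(e⁻) = 2 × 0.2994 = 0.5988 mol
Since the cells are in series, n(e⁻) in the K cell is also 0.5988 mol.
K⁺ + e⁻ → K, so n(K) = 0.5988 mol
m(K) = 0.5988 × 39.10 = 23.4 g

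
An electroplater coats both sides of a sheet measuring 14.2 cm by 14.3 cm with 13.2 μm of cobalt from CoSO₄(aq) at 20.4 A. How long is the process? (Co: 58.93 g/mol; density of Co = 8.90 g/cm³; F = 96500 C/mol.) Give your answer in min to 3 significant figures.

Plated area = 2 × 14.2 × 14.3 = 406.1 cm²
Volume = 406.1 × 13.2×10⁻⁴ cm = 0.5361 cm³
m(Co) = 0.5361 × 8.90 = 4.771 g
n(Co) = 4.771 / 58.93 = 0.08096 mol; n(e⁻) = 2 × 0.08096 = 0.1619 mol
Q = 0.1619 × 96500 = 15620 C
t = 15620 / 20.4 = 765.7 s = 12.8 min

12.8 min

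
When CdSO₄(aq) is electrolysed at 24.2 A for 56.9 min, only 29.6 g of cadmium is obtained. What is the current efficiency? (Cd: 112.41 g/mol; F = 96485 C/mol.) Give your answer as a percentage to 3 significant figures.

Q = 24.2 × 3414 = 82620 C
n(e⁻) = 82620 / 96485 = 0.8563 mol
Cd²⁺ + 2e⁻ → Cd, so theoretical n(Cd) = 0.4282 mol → 48.13 g
Efficiency = 29.6 / 48.13 = 0.6150 = 61.5%

61.5%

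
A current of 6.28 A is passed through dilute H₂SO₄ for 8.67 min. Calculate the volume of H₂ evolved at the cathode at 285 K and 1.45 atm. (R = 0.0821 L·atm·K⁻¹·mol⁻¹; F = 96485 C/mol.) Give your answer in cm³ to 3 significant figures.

Q = It = 6.28 × 520.2 = 3267 C
n(e⁻) = 3267 / 96485 = 0.03386 mol
2H⁺ + 2e⁻ → H₂, so n(H₂) = 0.03386 / 2 = 0.01693 mol
V = nRT/P = 0.01693 × 0.0821 × 285 / 1.45 = 0.2732 L
= 273 cm³

273 cm³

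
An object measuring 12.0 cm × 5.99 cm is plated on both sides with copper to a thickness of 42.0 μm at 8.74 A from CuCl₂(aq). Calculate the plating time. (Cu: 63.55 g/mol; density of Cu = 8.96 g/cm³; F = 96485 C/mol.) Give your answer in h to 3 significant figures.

Plated area = 2 × 12.0 × 5.99 = 143.8 cm²
Volume = 143.8 × 42.0×10⁻⁴ cm = 0.6040 cm³
m(Cu) = 0.6040 × 8.96 = 5.412 g
n(Cu) = 5.412 / 63.55 = 0.08516 mol; n(e⁻) = 2 × 0.08516 = 0.1703 mol
Q = 0.1703 × 96485 = 16430 C
t = 16430 / 8.74 = 1880 s = 0.522 h

0.522 h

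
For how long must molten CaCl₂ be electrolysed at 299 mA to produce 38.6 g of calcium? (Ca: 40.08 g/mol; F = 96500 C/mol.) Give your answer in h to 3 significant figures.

n(Ca) = 38.6 / 40.08 = 0.9631 mol
Ca²⁺ + 2e⁻ → Ca, so n(e⁻) = 2 × 0.9631 = 1.926 mol
Q = 1.926 × 96500 = 1.859×10^5 C
t = Q / I = 1.859×10^5 / 0.299 = 6.217×10^5 s = 173 h

173 h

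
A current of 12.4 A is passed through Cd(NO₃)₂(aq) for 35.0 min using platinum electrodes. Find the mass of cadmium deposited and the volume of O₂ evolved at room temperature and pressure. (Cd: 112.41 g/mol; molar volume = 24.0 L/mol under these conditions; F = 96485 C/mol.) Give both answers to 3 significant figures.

15.2 g Cd; 1.62 L O₂

Q = 12.4 × 2100 = 26040 C; n(e⁻) = 26040 / 96485 = 0.2699 mol
Cathode: Cd²⁺ + 2e⁻ → Cd → n(Cd) = 0.2699/2 = 0.1350 mol → 15.2 g
Anode: 2H₂O → O₂ + 4H⁺ + 4e⁻ → n(O₂) = 0.2699/4 = 0.06748 mol → 1.62 L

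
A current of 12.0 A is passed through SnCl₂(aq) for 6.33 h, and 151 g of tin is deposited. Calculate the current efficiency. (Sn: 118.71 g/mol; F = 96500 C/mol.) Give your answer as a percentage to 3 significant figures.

Q = 12.0 × 22788 = 2.735×10^5 C
n(e⁻) = 2.735×10^5 / 96500 = 2.834 mol
Sn²⁺ + 2e⁻ → Sn, so theoretical n(Sn) = 1.417 mol → 168.2 g
Efficiency = 151 / 168.2 = 0.8977 = 89.8%

89.8%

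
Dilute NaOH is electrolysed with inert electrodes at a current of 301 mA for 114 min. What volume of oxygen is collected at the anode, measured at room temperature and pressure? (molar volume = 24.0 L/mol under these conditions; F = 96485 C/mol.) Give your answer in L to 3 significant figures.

0.128 L

Charge passed = 0.301 × 6840 = 2059 C
n(e⁻) = 2059 / 96485 = 0.02134 mol
2H₂O → O₂ + 4H⁺ + 4e⁻, so n(O₂) = 0.02134 / 4 = 0.005335 mol
V = 0.005335 × 24.0 = 0.1280 L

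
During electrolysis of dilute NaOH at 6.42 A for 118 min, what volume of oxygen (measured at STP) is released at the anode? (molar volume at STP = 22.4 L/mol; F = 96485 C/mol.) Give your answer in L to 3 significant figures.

2.64 L

Q = It = 6.42 × 7080 = 45450 C
Moles of electrons = 45450 / 96485 = 0.4711 mol
2H₂O → O₂ + 4H⁺ + 4e⁻, so n(O₂) = 0.4711 / 4 = 0.1178 mol
V = 0.1178 × 22.4 = 2.639 L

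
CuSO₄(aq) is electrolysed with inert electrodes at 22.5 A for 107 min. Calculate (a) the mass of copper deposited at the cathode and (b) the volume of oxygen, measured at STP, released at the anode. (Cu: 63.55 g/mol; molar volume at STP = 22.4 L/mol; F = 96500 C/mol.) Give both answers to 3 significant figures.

Q = 22.5 × 6420 = 1.445×10^5 C; n(e⁻) = 1.445×10^5 / 96500 = 1.497 mol
Cathode: Cu²⁺ + 2e⁻ → Cu → n(Cu) = 1.497/2 = 0.7485 mol → 47.6 g
Anode: 2H₂O → O₂ + 4H⁺ + 4e⁻ → n(O₂) = 1.497/4 = 0.3743 mol → 8.38 L

47.6 g Cu; 8.38 L O₂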